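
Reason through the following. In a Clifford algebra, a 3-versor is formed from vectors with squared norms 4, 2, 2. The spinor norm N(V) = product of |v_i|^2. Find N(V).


Spinor norm N(V) = |v1|^2 * |v2|^2 * ... * |v3|^2
= 4 * 2 * 2
Running product: 4, 8, 16
N(V) = 16


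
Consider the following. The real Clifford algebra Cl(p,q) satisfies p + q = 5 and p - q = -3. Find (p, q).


We need p + q = 5 and p - q = -3.
Adding: 2p = 5 + (-3) = 2, so p = 1.
Then q = 5 - 1 = 4.
(p, q) = (1, 4)


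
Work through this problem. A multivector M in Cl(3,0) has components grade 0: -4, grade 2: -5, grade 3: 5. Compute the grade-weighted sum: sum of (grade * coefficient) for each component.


Grade-weighted sum = sum of grade_k * coefficient_k
0*(-4) = 0
2*(-5) = -10
3*5 = 15
Total = 0 + (-10) + 15 = 5


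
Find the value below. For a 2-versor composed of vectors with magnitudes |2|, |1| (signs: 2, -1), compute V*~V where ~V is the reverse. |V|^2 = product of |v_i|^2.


Each vector v_i has |v_i|^2 = s_i^2
Squared scales: 2^2 = 4, (-1)^2 = 1
|V|^2 = 4 * 1
= 4


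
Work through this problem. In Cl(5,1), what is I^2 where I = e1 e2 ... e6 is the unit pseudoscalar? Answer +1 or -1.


The pseudoscalar I = e1...e_n (product of all n generators) of Cl(p,q) satisfies I^2 = (-1)^(q + n(n-1)/2).
p = 5, q = 1, n = p + q = 6
n(n-1)/2 = 6 * 5 / 2 = 15
Exponent = q + n(n-1)/2 = 1 + 15 = 16
I^2 = (-1)^16 = +1


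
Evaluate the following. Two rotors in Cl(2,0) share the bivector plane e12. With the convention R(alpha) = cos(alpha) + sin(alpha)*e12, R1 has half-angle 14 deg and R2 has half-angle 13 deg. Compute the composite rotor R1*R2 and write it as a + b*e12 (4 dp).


Same-plane rotors commute and their half-angles add:
R1*R2 = cos(a1 + a2) + sin(a1 + a2)*e12.
a1 + a2 = 14 + 13 = 27 deg
cos(27 deg) = 0.8910
sin(27 deg) = 0.4540
R1*R2 = 0.8910 + 0.4540*e12


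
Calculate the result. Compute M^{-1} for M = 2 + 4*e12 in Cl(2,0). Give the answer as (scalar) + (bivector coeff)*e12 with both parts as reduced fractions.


M = 2 + 4*e12, where e12^2 = -1.
Since M commutes with its reverse ~M = a - b*e12, M * ~M = a^2 - b^2*e12^2 = a^2 + b^2.
So M^{-1} = ~M / (a^2 + b^2) = (a - b*e12)/(a^2 + b^2).
a^2 + b^2 = 4 + 16 = 20
Scalar part = 2/20 = 1/10
Bivector coeff = -4/20 = -1/5
M^{-1} = 1/10 - 1/5*e12


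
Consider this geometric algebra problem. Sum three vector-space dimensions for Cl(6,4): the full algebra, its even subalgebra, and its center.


n = 6 + 4 = 10
Total dim = 2^10 = 1024
Even subalgebra dim = 2^9 = 512
n is even, so center dim = 1
Sum = 1024 + 512 + 1 = 1537


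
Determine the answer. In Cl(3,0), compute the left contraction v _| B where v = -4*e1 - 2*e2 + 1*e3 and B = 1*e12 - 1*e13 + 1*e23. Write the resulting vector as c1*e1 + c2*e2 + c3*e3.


Left contraction v _| B = <vB>_1 (grade-1 part of the geometric product vB).
Using e1_|e12 = e2, e2_|e12 = -e1, e1_|e13 = e3, e3_|e13 = -e1, e2_|e23 = e3, e3_|e23 = -e2:
e1 coeff: -v2*b12 - v3*b13 = -(-2)*(1) - (1)*(-1) = 3
e2 coeff: v1*b12 - v3*b23 = (-4)*(1) - (1)*(1) = -5
e3 coeff: v1*b13 + v2*b23 = (-4)*(-1) + (-2)*(1) = 2
v _| B = 3*e1 - 5*e2 + 2*e3


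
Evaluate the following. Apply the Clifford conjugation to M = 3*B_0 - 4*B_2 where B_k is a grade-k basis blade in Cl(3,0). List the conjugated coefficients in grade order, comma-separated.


Clifford conjugate sign for grade k: (-1)^(k(k+1)/2)
Grade 0: (-1)^(0*1/2) = (-1)^0 = 1, coeff 3 -> 3
Grade 2: (-1)^(2*3/2) = (-1)^3 = -1, coeff -4 -> 4
Conjugated coefficients: 3, 4


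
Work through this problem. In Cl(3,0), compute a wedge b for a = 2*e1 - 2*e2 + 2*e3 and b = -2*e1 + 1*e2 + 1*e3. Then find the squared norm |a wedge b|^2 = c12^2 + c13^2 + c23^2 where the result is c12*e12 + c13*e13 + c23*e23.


a wedge b = (a1*b2 - a2*b1)*e12 + (a1*b3 - a3*b1)*e13 + (a2*b3 - a3*b2)*e23
e12 coeff: 2*1 - (-2)*(-2) = 2 - 4 = -2
e13 coeff: 2*1 - 2*(-2) = 2 - (-4) = 6
e23 coeff: (-2)*1 - 2*1 = -2 - 2 = -4
|a wedge b|^2 = (-2)^2 + 6^2 + (-4)^2
= 4 + 36 + 16
= 56


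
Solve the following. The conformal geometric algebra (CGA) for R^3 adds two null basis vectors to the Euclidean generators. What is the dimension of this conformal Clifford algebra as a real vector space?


The conformal model of R^3 uses Cl(4,1): the 3 Euclidean generators plus two extra orthogonal generators e+ (e+^2 = +1) and e- (e-^2 = -1), from which the null vectors e0, einf are built.
Number of generators m = 3 + 2 = 5.
dim Cl(p,q) = 2^m = 2^5 = 32


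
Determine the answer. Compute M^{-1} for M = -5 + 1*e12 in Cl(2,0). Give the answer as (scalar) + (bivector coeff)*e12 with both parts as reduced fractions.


M = -5 + 1*e12, where e12^2 = -1.
Since M commutes with its reverse ~M = a - b*e12, M * ~M = a^2 - b^2*e12^2 = a^2 + b^2.
So M^{-1} = ~M / (a^2 + b^2) = (a - b*e12)/(a^2 + b^2).
a^2 + b^2 = 25 + 1 = 26
Scalar part = -5/26 = -5/26
Bivector coeff = -1/26 = -1/26
M^{-1} = -5/26 - 1/26*e12


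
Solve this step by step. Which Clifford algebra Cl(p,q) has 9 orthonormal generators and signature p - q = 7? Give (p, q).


We need p + q = 9 and p - q = 7.
Adding: 2p = 9 + 7 = 16, so p = 8.
Then q = 9 - 8 = 1.
(p, q) = (8, 1)


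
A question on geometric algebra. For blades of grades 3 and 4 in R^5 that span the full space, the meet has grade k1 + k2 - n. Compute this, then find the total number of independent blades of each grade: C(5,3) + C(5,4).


Meet grade = grade(A) + grade(B) - n
= 3 + 4 - 5 = 2
C(5,3) = 10
C(5,4) = 5
dim_A + dim_B = 10 + 5 = 15


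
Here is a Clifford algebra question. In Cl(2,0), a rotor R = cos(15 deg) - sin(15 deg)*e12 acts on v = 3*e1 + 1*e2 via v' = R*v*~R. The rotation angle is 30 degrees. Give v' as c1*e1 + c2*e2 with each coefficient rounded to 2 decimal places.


Rotor R = cos(15deg) - sin(15deg)*e12
Rotation angle theta = 2 * 15 = 30 degrees
v' = R*v*~R rotates v by theta.
cos(30deg) = 0.8660, sin(30deg) = 0.5000
v'_1 = 3*cos(30deg) - 1*sin(30deg)
= 3*0.8660 - 1*0.5000
= 2.10
v'_2 = 3*sin(30deg) + 1*cos(30deg)
= 3*0.5000 + 1*0.8660
= 2.37
v' = 2.10*e1 + 2.37*e2


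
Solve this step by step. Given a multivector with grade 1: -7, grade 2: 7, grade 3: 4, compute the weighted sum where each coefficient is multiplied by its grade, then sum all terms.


Grade-weighted sum = sum of grade_k * coefficient_k
1*(-7) = -7
2*7 = 14
3*4 = 12
Total = -7 + 14 + 12 = 19


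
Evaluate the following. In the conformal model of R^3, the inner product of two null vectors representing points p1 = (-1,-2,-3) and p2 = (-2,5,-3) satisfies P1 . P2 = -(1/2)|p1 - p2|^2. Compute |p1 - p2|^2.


p1 - p2 = (1, -7, 0)
|p1 - p2|^2 = 1^2 + (-7)^2 + 0^2
= 1 + 49 + 0
= 50


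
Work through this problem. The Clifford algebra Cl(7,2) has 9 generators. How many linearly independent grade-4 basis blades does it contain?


Number of grade-k basis blades in Cl(p,q) with n = p + q is C(n, k).
n = 7 + 2 = 9
C(9, 4) = 9! / (4! * 5!)
= 362880 / (24 * 120)
= 126


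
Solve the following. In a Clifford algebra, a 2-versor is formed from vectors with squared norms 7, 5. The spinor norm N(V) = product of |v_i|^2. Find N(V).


Spinor norm N(V) = |v1|^2 * |v2|^2 * ... * |v2|^2
= 7 * 5
Running product: 7, 35
N(V) = 35


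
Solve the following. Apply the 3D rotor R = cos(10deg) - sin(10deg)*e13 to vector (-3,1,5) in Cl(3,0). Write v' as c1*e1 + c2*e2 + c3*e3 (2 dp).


Rotor R = cos(10deg) - sin(10deg)*e13
Rotation angle theta = 2 * 10 = 20 degrees in the e13 plane (e1 -> e3).
The component perpendicular to the plane (e2) is invariant: v'_2 = v2 = 1.00
cos(20deg) = 0.9397, sin(20deg) = 0.3420
v'_1 = v1*cos(theta) - v3*sin(theta) = -3*0.9397 - 5*0.3420 = -4.53
v'_3 = v1*sin(theta) + v3*cos(theta) = -3*0.3420 + 5*0.9397 = 3.67
v' = -4.53*e1 + 1.00*e2 + 3.67*e3


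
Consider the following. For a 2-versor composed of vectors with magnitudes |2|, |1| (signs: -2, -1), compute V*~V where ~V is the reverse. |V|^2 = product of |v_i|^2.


Each vector v_i has |v_i|^2 = s_i^2
Squared scales: (-2)^2 = 4, (-1)^2 = 1
|V|^2 = 4 * 1
= 4


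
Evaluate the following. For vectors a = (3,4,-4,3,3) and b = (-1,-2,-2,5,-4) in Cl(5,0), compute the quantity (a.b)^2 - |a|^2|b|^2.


a . b = 3*(-1) + 4*(-2) + (-4)*(-2) + 3*5 + 3*(-4)
= -3 + (-8) + 8 + 15 + (-12) = 0
|a|^2 = 3^2 + 4^2 + (-4)^2 + 3^2 + 3^2 = 59
|b|^2 = (-1)^2 + (-2)^2 + (-2)^2 + 5^2 + (-4)^2 = 50
(a.b)^2 = 0^2 = 0
|a|^2 * |b|^2 = 59 * 50 = 2950
Result = 0 - 2950 = -2950


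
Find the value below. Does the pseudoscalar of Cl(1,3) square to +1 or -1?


The pseudoscalar I = e1...e_n (product of all n generators) of Cl(p,q) satisfies I^2 = (-1)^(q + n(n-1)/2).
p = 1, q = 3, n = p + q = 4
n(n-1)/2 = 4 * 3 / 2 = 6
Exponent = q + n(n-1)/2 = 3 + 6 = 9
I^2 = (-1)^9 = -1


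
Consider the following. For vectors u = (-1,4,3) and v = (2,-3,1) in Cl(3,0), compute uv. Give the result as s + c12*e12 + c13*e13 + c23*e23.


In Cl(3,0): e_i^2 = 1, e_ie_j = -e_je_i for i != j.
Scalar part = u . v = (-1)*2 + 4*(-3) + 3*1
= -2 + (-12) + 3 = -11
e12 coeff = (-1)*(-3) - 4*2 = 3 - 8 = -5
e13 coeff = (-1)*1 - 3*2 = -1 - 6 = -7
e23 coeff = 4*1 - 3*(-3) = 4 - (-9) = 13
uv = -11 - 5*e12 - 7*e13 + 13*e23


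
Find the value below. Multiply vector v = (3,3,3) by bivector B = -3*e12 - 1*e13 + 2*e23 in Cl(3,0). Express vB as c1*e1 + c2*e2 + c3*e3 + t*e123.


vB has grade-1 (vector) and grade-3 (trivector) parts: vB = (v _| B) + (v ^ B).
Vector part <vB>_1:
  e1: -v2*b12 - v3*b13 = -(3)*(-3) - (3)*(-1) = 12
  e2: v1*b12 - v3*b23 = (3)*(-3) - (3)*(2) = -15
  e3: v1*b13 + v2*b23 = (3)*(-1) + (3)*(2) = 3
Trivector part <vB>_3:
  e123: v1*b23 - v2*b13 + v3*b12 = (3)*(2) - (3)*(-1) + (3)*(-3) = 0
vB = 12*e1 - 15*e2 + 3*e3 + 0*e123


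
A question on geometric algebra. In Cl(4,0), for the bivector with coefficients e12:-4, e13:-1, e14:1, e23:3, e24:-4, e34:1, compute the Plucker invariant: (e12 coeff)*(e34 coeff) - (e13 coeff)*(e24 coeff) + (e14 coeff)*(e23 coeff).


Plucker relation: af - be + cd
a*f = (-4)*1 = -4
b*e = (-1)*(-4) = 4
c*d = 1*3 = 3
af - be + cd = -4 - 4 + 3
= -5


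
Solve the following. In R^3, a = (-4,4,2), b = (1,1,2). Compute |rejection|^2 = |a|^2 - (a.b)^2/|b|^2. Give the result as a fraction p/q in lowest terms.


|a|^2 = (-4)^2 + 4^2 + 2^2 = 36
|b|^2 = 1^2 + 1^2 + 2^2 = 6
a . b = (-4)*1 + 4*1 + 2*2 = 4
(a.b)^2 = 4^2 = 16
|rej|^2 = 36 - 16/6
= (216 - 16)/6
= 200/6
In lowest terms: 100/3


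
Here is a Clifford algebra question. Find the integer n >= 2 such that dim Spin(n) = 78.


dim Spin(n) = dim so(n) = n(n-1)/2.
Solve n(n-1)/2 = 78, i.e. n^2 - n - 156 = 0.
Discriminant = 1 + 8*78 = 625
n = (1 + sqrt(625))/2 = (1 + 25)/2 = 13


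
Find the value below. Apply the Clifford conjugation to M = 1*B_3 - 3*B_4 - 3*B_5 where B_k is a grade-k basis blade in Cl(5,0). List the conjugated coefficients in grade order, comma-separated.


Clifford conjugate sign for grade k: (-1)^(k(k+1)/2)
Grade 3: (-1)^(3*4/2) = (-1)^6 = 1, coeff 1 -> 1
Grade 4: (-1)^(4*5/2) = (-1)^10 = 1, coeff -3 -> -3
Grade 5: (-1)^(5*6/2) = (-1)^15 = -1, coeff -3 -> 3
Conjugated coefficients: 1, -3, 3


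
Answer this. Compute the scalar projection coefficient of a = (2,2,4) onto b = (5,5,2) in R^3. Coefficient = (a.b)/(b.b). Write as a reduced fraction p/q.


Projection coefficient = (a . b) / (b . b)
a . b = 2*5 + 2*5 + 4*2
= 10 + 10 + 8 = 28
b . b = 5^2 + 5^2 + 2^2
= 25 + 25 + 4 = 54
Coefficient = 28/54
In lowest terms: 14/27


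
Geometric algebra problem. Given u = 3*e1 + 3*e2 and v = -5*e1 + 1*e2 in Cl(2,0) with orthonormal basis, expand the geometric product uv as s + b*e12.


Expand: (3*e1 + 3*e2)(-5*e1 + 1*e2)
= 3*(-5)*e1e1 + 3*1*e1e2 + 3*(-5)*e2e1 + 3*1*e2e2
Using e1^2 = e2^2 = 1, e2e1 = -e1e2:
Scalar part s = 3*(-5) + 3*1 = -15 + 3 = -12
Bivector part b = 3*1 - 3*(-5) = 3 - (-15) = 18
uv = -12 + 18*e12


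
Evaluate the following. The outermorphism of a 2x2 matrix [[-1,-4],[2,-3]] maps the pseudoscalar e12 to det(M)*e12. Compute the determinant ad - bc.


The outermorphism of a linear map f sends e1^e2 to f(e1)^f(e2).
f(e1) = -1*e1 + 2*e2
f(e2) = -4*e1 - 3*e2
f(e1) ^ f(e2) = (-1*e1 + 2*e2) ^ (-4*e1 - 3*e2)
= (-1)*(-3)*e12 + 2*(-4)*e21
= (3 - (-8))*e12
= 11*e12
Coefficient = 11


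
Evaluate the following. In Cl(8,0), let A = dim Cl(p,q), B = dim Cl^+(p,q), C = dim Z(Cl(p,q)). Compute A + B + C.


n = 8 + 0 = 8
Total dim = 2^8 = 256
Even subalgebra dim = 2^7 = 128
n is even, so center dim = 1
Sum = 256 + 128 + 1 = 385


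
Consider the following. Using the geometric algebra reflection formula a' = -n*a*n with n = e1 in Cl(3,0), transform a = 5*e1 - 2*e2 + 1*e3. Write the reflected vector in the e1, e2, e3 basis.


Reflection formula: a' = -n*a*n, with n = e1 (unit vector, n^2 = 1).
For reflection through hyperplane perp to e1:
The component along e1 flips sign, others stay.
a = (5, -2, 1)
a' = (-5, -2, 1)
a' = -5*e1 - 2*e2 + 1*e3


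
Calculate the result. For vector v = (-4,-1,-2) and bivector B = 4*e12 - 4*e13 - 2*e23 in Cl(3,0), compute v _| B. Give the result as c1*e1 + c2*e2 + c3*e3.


Left contraction v _| B = <vB>_1 (grade-1 part of the geometric product vB).
Using e1_|e12 = e2, e2_|e12 = -e1, e1_|e13 = e3, e3_|e13 = -e1, e2_|e23 = e3, e3_|e23 = -e2:
e1 coeff: -v2*b12 - v3*b13 = -(-1)*(4) - (-2)*(-4) = -4
e2 coeff: v1*b12 - v3*b23 = (-4)*(4) - (-2)*(-2) = -20
e3 coeff: v1*b13 + v2*b23 = (-4)*(-4) + (-1)*(-2) = 18
v _| B = -4*e1 - 20*e2 + 18*e3


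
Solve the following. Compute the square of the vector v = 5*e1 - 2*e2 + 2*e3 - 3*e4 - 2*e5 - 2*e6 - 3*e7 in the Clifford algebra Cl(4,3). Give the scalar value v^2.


v^2 = sum of c_i^2 * e_i^2
Positive signature terms (e_i^2 = +1): 5^2 + (-2)^2 + 2^2 + (-3)^2 = 42
Negative signature terms (e_j^2 = -1): (-2)^2 + (-2)^2 + (-3)^2 = 17
v^2 = 42 - 17 = 25


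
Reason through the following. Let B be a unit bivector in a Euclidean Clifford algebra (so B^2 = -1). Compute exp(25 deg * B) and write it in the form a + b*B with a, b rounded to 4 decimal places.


For a unit bivector B with B^2 = -1, the exponential series gives
e^(theta*B) = cos(theta) + sin(theta)*B (the GA analogue of Euler's formula).
theta = 25 degrees = 0.436332 rad
cos(25 deg) = 0.9063
sin(25 deg) = 0.4226
exp(theta*B) = 0.9063 + 0.4226*B


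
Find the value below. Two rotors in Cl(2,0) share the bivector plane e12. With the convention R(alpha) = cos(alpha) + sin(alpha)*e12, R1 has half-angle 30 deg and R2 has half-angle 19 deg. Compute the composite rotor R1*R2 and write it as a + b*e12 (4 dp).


Same-plane rotors commute and their half-angles add:
R1*R2 = cos(a1 + a2) + sin(a1 + a2)*e12.
a1 + a2 = 30 + 19 = 49 deg
cos(49 deg) = 0.6561
sin(49 deg) = 0.7547
R1*R2 = 0.6561 + 0.7547*e12


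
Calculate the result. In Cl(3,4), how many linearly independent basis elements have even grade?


Even subalgebra dimension = 2^(n-1)
n = 3 + 4 = 7
2^(7 - 1) = 2^6 = 64
Verification: sum of C(7,k) for even k = 1 + 21 + 35 + 7 = 64
Result = 64


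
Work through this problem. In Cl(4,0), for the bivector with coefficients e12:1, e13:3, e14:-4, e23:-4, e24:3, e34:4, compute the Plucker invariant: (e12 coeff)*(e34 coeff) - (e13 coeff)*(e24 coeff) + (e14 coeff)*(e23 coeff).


Plucker relation: af - be + cd
a*f = 1*4 = 4
b*e = 3*3 = 9
c*d = (-4)*(-4) = 16
af - be + cd = 4 - 9 + 16
= 11


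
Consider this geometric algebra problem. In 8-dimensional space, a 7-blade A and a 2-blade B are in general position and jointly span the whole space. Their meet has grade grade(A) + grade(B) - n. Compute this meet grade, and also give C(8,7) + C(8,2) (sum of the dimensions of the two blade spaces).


Meet grade = grade(A) + grade(B) - n
= 7 + 2 - 8 = 1
C(8,7) = 8
C(8,2) = 28
dim_A + dim_B = 8 + 28 = 36


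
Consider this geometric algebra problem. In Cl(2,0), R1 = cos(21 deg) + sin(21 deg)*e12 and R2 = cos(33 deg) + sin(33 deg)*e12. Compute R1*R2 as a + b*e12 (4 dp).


Same-plane rotors commute and their half-angles add:
R1*R2 = cos(a1 + a2) + sin(a1 + a2)*e12.
a1 + a2 = 21 + 33 = 54 deg
cos(54 deg) = 0.5878
sin(54 deg) = 0.8090
R1*R2 = 0.5878 + 0.8090*e12


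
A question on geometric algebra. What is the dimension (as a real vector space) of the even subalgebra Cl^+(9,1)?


Even subalgebra dimension = 2^(n-1)
n = 9 + 1 = 10
2^(10 - 1) = 2^9 = 512
Verification: sum of C(10,k) for even k = 1 + 45 + 210 + 210 + 45 + 1 = 512
Result = 512


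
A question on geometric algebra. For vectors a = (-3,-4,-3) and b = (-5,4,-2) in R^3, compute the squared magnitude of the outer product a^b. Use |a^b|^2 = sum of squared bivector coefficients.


a wedge b = (a1*b2 - a2*b1)*e12 + (a1*b3 - a3*b1)*e13 + (a2*b3 - a3*b2)*e23
e12 coeff: (-3)*4 - (-4)*(-5) = -12 - 20 = -32
e13 coeff: (-3)*(-2) - (-3)*(-5) = 6 - 15 = -9
e23 coeff: (-4)*(-2) - (-3)*4 = 8 - (-12) = 20
|a wedge b|^2 = (-32)^2 + (-9)^2 + 20^2
= 1024 + 81 + 400
= 1505


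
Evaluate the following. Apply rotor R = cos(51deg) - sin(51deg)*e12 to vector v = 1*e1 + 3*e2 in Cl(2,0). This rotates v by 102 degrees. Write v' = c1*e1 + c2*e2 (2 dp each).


Rotor R = cos(51deg) - sin(51deg)*e12
Rotation angle theta = 2 * 51 = 102 degrees
v' = R*v*~R rotates v by theta.
cos(102deg) = -0.2079, sin(102deg) = 0.9781
v'_1 = 1*cos(102deg) - 3*sin(102deg)
= 1*(-0.2079) - 3*0.9781
= -3.14
v'_2 = 1*sin(102deg) + 3*cos(102deg)
= 1*0.9781 + 3*(-0.2079)
= 0.35
v' = -3.14*e1 + 0.35*e2


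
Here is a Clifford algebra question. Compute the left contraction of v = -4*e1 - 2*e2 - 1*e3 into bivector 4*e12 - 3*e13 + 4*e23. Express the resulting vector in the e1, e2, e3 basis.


Left contraction v _| B = <vB>_1 (grade-1 part of the geometric product vB).
Using e1_|e12 = e2, e2_|e12 = -e1, e1_|e13 = e3, e3_|e13 = -e1, e2_|e23 = e3, e3_|e23 = -e2:
e1 coeff: -v2*b12 - v3*b13 = -(-2)*(4) - (-1)*(-3) = 5
e2 coeff: v1*b12 - v3*b23 = (-4)*(4) - (-1)*(4) = -12
e3 coeff: v1*b13 + v2*b23 = (-4)*(-3) + (-2)*(4) = 4
v _| B = 5*e1 - 12*e2 + 4*e3


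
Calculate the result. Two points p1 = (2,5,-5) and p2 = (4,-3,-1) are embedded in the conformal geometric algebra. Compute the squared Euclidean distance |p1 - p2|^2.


p1 - p2 = (-2, 8, -4)
|p1 - p2|^2 = (-2)^2 + 8^2 + (-4)^2
= 4 + 64 + 16
= 84


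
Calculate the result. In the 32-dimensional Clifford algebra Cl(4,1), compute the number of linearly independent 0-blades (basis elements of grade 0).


Number of grade-k basis blades in Cl(p,q) with n = p + q is C(n, k).
n = 4 + 1 = 5
C(5, 0) = 5! / (0! * 5!)
= 120 / (1 * 120)
= 1


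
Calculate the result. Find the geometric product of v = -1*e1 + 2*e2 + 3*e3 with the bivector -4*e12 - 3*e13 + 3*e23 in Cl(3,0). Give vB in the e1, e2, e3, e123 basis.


vB has grade-1 (vector) and grade-3 (trivector) parts: vB = (v _| B) + (v ^ B).
Vector part <vB>_1:
  e1: -v2*b12 - v3*b13 = -(2)*(-4) - (3)*(-3) = 17
  e2: v1*b12 - v3*b23 = (-1)*(-4) - (3)*(3) = -5
  e3: v1*b13 + v2*b23 = (-1)*(-3) + (2)*(3) = 9
Trivector part <vB>_3:
  e123: v1*b23 - v2*b13 + v3*b12 = (-1)*(3) - (2)*(-3) + (3)*(-4) = -9
vB = 17*e1 - 5*e2 + 9*e3 - 9*e123


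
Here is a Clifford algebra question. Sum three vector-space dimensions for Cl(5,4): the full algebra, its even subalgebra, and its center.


n = 5 + 4 = 9
Total dim = 2^9 = 512
Even subalgebra dim = 2^8 = 256
n is odd, so center dim = 2
Sum = 512 + 256 + 2 = 770


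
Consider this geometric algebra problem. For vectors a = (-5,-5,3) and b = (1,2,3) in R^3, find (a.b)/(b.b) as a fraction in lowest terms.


Projection coefficient = (a . b) / (b . b)
a . b = (-5)*1 + (-5)*2 + 3*3
= -5 + (-10) + 9 = -6
b . b = 1^2 + 2^2 + 3^2
= 1 + 4 + 9 = 14
Coefficient = -6/14
In lowest terms: -3/7


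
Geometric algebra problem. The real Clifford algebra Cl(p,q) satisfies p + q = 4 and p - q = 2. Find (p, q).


We need p + q = 4 and p - q = 2.
Adding: 2p = 4 + 2 = 6, so p = 3.
Then q = 4 - 3 = 1.
(p, q) = (3, 1)


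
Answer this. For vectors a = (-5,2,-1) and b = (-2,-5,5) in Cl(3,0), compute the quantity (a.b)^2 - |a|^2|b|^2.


a . b = (-5)*(-2) + 2*(-5) + (-1)*5
= 10 + (-10) + (-5) = -5
|a|^2 = (-5)^2 + 2^2 + (-1)^2 = 30
|b|^2 = (-2)^2 + (-5)^2 + 5^2 = 54
(a.b)^2 = (-5)^2 = 25
|a|^2 * |b|^2 = 30 * 54 = 1620
Result = 25 - 1620 = -1595


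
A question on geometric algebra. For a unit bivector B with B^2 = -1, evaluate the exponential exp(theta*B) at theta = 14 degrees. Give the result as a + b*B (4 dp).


For a unit bivector B with B^2 = -1, the exponential series gives
e^(theta*B) = cos(theta) + sin(theta)*B (the GA analogue of Euler's formula).
theta = 14 degrees = 0.244346 rad
cos(14 deg) = 0.9703
sin(14 deg) = 0.2419
exp(theta*B) = 0.9703 + 0.2419*B


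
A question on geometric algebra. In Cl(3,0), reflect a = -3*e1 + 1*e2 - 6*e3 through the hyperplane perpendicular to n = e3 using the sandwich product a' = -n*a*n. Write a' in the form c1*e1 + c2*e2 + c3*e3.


Reflection formula: a' = -n*a*n, with n = e3 (unit vector, n^2 = 1).
For reflection through hyperplane perp to e3:
The component along e3 flips sign, others stay.
a = (-3, 1, -6)
a' = (-3, 1, 6)
a' = -3*e1 + 1*e2 + 6*e3


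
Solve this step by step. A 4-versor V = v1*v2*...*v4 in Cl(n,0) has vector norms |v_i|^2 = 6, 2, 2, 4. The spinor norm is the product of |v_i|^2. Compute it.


Spinor norm N(V) = |v1|^2 * |v2|^2 * ... * |v4|^2
= 6 * 2 * 2 * 4
Running product: 6, 12, 24, 96
N(V) = 96


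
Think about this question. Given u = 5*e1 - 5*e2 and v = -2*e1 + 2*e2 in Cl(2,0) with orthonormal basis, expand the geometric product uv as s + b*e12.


Expand: (5*e1 - 5*e2)(-2*e1 + 2*e2)
= 5*(-2)*e1e1 + 5*2*e1e2 + (-5)*(-2)*e2e1 + (-5)*2*e2e2
Using e1^2 = e2^2 = 1, e2e1 = -e1e2:
Scalar part s = 5*(-2) + (-5)*2 = -10 + (-10) = -20
Bivector part b = 5*2 - (-5)*(-2) = 10 - 10 = 0
uv = -20 + 0*e12


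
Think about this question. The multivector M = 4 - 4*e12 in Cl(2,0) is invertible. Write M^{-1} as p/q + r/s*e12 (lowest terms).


M = 4 - 4*e12, where e12^2 = -1.
Since M commutes with its reverse ~M = a - b*e12, M * ~M = a^2 - b^2*e12^2 = a^2 + b^2.
So M^{-1} = ~M / (a^2 + b^2) = (a - b*e12)/(a^2 + b^2).
a^2 + b^2 = 16 + 16 = 32
Scalar part = 4/32 = 1/8
Bivector coeff = 4/32 = 1/8
M^{-1} = 1/8 + 1/8*e12


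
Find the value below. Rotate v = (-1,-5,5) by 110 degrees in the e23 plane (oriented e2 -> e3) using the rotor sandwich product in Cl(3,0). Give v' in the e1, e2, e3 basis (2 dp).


Rotor R = cos(55deg) - sin(55deg)*e23
Rotation angle theta = 2 * 55 = 110 degrees in the e23 plane (e2 -> e3).
The component perpendicular to the plane (e1) is invariant: v'_1 = v1 = -1.00
cos(110deg) = -0.3420, sin(110deg) = 0.9397
v'_2 = v2*cos(theta) - v3*sin(theta) = -5*(-0.3420) - 5*0.9397 = -2.99
v'_3 = v2*sin(theta) + v3*cos(theta) = -5*0.9397 + 5*(-0.3420) = -6.41
v' = -1.00*e1 - 2.99*e2 - 6.41*e3


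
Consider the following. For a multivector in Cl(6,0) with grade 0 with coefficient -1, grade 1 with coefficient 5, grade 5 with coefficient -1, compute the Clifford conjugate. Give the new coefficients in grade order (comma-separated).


Clifford conjugate sign for grade k: (-1)^(k(k+1)/2)
Grade 0: (-1)^(0*1/2) = (-1)^0 = 1, coeff -1 -> -1
Grade 1: (-1)^(1*2/2) = (-1)^1 = -1, coeff 5 -> -5
Grade 5: (-1)^(5*6/2) = (-1)^15 = -1, coeff -1 -> 1
Conjugated coefficients: -1, -5, 1


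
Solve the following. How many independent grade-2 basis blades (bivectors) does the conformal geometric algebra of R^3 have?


The conformal model of R^3 uses Cl(4,1) with m = 3 + 2 = 5 generators.
Number of grade-2 blades = C(m, 2) = C(5, 2)
= 5*4/2 = 10


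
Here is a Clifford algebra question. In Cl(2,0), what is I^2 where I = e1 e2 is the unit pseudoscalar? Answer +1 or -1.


The pseudoscalar I = e1...e_n (product of all n generators) of Cl(p,q) satisfies I^2 = (-1)^(q + n(n-1)/2).
p = 2, q = 0, n = p + q = 2
n(n-1)/2 = 2 * 1 / 2 = 1
Exponent = q + n(n-1)/2 = 0 + 1 = 1
I^2 = (-1)^1 = -1


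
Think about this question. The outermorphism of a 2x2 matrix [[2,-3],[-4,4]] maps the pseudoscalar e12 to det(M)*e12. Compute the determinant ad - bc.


The outermorphism of a linear map f sends e1^e2 to f(e1)^f(e2).
f(e1) = 2*e1 - 4*e2
f(e2) = -3*e1 + 4*e2
f(e1) ^ f(e2) = (2*e1 - 4*e2) ^ (-3*e1 + 4*e2)
= 2*4*e12 + (-4)*(-3)*e21
= (8 - 12)*e12
= -4*e12
Coefficient = -4


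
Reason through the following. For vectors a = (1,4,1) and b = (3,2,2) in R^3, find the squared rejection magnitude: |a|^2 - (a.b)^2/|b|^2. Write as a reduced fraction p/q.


|a|^2 = 1^2 + 4^2 + 1^2 = 18
|b|^2 = 3^2 + 2^2 + 2^2 = 17
a . b = 1*3 + 4*2 + 1*2 = 13
(a.b)^2 = 13^2 = 169
|rej|^2 = 18 - 169/17
= (306 - 169)/17
= 137/17
In lowest terms: 137/17


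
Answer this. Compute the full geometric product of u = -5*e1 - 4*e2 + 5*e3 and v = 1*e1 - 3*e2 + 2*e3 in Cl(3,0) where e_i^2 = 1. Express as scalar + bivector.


In Cl(3,0): e_i^2 = 1, e_ie_j = -e_je_i for i != j.
Scalar part = u . v = (-5)*1 + (-4)*(-3) + 5*2
= -5 + 12 + 10 = 17
e12 coeff = (-5)*(-3) - (-4)*1 = 15 - (-4) = 19
e13 coeff = (-5)*2 - 5*1 = -10 - 5 = -15
e23 coeff = (-4)*2 - 5*(-3) = -8 - (-15) = 7
uv = 17 + 19*e12 - 15*e13 + 7*e23


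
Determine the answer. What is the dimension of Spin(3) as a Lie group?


Spin(n) double-covers SO(n); both have Lie algebra so(n) of dimension n(n-1)/2.
n = 3
n(n-1) = 3 * 2 = 6
dim Spin(3) = 6/2 = 3


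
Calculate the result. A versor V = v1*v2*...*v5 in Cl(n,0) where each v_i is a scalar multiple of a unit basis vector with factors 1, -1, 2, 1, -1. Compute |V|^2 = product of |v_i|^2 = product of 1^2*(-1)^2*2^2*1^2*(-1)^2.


Each vector v_i has |v_i|^2 = s_i^2
Squared scales: 1^2 = 1, (-1)^2 = 1, 2^2 = 4, 1^2 = 1, (-1)^2 = 1
|V|^2 = 1 * 1 * 4 * 1 * 1
= 4


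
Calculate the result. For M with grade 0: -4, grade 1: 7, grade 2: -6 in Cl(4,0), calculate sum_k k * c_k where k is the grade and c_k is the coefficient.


Grade-weighted sum = sum of grade_k * coefficient_k
0*(-4) = 0
1*7 = 7
2*(-6) = -12
Total = 0 + 7 + (-12) = -5


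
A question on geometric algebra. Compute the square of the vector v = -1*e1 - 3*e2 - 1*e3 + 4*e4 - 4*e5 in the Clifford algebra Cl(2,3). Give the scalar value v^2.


v^2 = sum of c_i^2 * e_i^2
Positive signature terms (e_i^2 = +1): (-1)^2 + (-3)^2 = 10
Negative signature terms (e_j^2 = -1): (-1)^2 + 4^2 + (-4)^2 = 33
v^2 = 10 - 33 = -23


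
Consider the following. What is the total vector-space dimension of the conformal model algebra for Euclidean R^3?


The conformal model of R^3 uses Cl(4,1): the 3 Euclidean generators plus two extra orthogonal generators e+ (e+^2 = +1) and e- (e-^2 = -1), from which the null vectors e0, einf are built.
Number of generators m = 3 + 2 = 5.
dim Cl(p,q) = 2^m = 2^5 = 32


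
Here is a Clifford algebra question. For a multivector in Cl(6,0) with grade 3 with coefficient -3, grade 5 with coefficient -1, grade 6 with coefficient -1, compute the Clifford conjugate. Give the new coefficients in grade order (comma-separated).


Clifford conjugate sign for grade k: (-1)^(k(k+1)/2)
Grade 3: (-1)^(3*4/2) = (-1)^6 = 1, coeff -3 -> -3
Grade 5: (-1)^(5*6/2) = (-1)^15 = -1, coeff -1 -> 1
Grade 6: (-1)^(6*7/2) = (-1)^21 = -1, coeff -1 -> 1
Conjugated coefficients: -3, 1, 1


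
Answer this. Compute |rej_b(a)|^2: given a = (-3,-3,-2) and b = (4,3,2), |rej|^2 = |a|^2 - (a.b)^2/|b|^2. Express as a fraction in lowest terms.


|a|^2 = (-3)^2 + (-3)^2 + (-2)^2 = 22
|b|^2 = 4^2 + 3^2 + 2^2 = 29
a . b = (-3)*4 + (-3)*3 + (-2)*2 = -25
(a.b)^2 = (-25)^2 = 625
|rej|^2 = 22 - 625/29
= (638 - 625)/29
= 13/29
In lowest terms: 13/29


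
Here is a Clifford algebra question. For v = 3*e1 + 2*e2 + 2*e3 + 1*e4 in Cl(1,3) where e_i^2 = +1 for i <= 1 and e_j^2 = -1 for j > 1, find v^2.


v^2 = sum of c_i^2 * e_i^2
Positive signature terms (e_i^2 = +1): 3^2 = 9
Negative signature terms (e_j^2 = -1): 2^2 + 2^2 + 1^2 = 9
v^2 = 9 - 9 = 0


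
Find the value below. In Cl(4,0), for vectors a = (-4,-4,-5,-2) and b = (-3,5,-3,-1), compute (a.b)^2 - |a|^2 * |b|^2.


a . b = (-4)*(-3) + (-4)*5 + (-5)*(-3) + (-2)*(-1)
= 12 + (-20) + 15 + 2 = 9
|a|^2 = (-4)^2 + (-4)^2 + (-5)^2 + (-2)^2 = 61
|b|^2 = (-3)^2 + 5^2 + (-3)^2 + (-1)^2 = 44
(a.b)^2 = 9^2 = 81
|a|^2 * |b|^2 = 61 * 44 = 2684
Result = 81 - 2684 = -2603


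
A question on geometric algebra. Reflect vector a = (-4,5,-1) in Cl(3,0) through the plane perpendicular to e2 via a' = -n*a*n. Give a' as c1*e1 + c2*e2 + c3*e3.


Reflection formula: a' = -n*a*n, with n = e2 (unit vector, n^2 = 1).
For reflection through hyperplane perp to e2:
The component along e2 flips sign, others stay.
a = (-4, 5, -1)
a' = (-4, -5, -1)
a' = -4*e1 - 5*e2 - 1*e3


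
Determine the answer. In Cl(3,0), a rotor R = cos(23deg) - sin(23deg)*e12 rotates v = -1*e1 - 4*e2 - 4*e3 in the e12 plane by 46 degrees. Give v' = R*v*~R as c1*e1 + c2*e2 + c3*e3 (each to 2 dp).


Rotor R = cos(23deg) - sin(23deg)*e12
Rotation angle theta = 2 * 23 = 46 degrees in the e12 plane (e1 -> e2).
The component perpendicular to the plane (e3) is invariant: v'_3 = v3 = -4.00
cos(46deg) = 0.6947, sin(46deg) = 0.7193
v'_1 = v1*cos(theta) - v2*sin(theta) = -1*0.6947 - (-4)*0.7193 = 2.18
v'_2 = v1*sin(theta) + v2*cos(theta) = -1*0.7193 + (-4)*0.6947 = -3.50
v' = 2.18*e1 - 3.50*e2 - 4.00*e3


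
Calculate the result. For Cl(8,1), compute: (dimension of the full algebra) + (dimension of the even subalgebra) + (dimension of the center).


n = 8 + 1 = 9
Total dim = 2^9 = 512
Even subalgebra dim = 2^8 = 256
n is odd, so center dim = 2
Sum = 512 + 256 + 2 = 770


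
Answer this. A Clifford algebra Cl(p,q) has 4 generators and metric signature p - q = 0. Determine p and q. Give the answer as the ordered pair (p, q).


We need p + q = 4 and p - q = 0.
Adding: 2p = 4 + 0 = 4, so p = 2.
Then q = 4 - 2 = 2.
(p, q) = (2, 2)


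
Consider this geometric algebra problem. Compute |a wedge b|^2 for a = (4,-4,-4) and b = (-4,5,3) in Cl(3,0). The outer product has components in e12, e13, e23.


a wedge b = (a1*b2 - a2*b1)*e12 + (a1*b3 - a3*b1)*e13 + (a2*b3 - a3*b2)*e23
e12 coeff: 4*5 - (-4)*(-4) = 20 - 16 = 4
e13 coeff: 4*3 - (-4)*(-4) = 12 - 16 = -4
e23 coeff: (-4)*3 - (-4)*5 = -12 - (-20) = 8
|a wedge b|^2 = 4^2 + (-4)^2 + 8^2
= 16 + 16 + 64
= 96


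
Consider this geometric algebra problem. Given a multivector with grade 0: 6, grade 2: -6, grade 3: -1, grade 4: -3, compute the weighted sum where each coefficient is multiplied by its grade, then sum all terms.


Grade-weighted sum = sum of grade_k * coefficient_k
0*6 = 0
2*(-6) = -12
3*(-1) = -3
4*(-3) = -12
Total = 0 + (-12) + (-3) + (-12) = -27


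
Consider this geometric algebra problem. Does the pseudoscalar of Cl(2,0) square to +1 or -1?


The pseudoscalar I = e1...e_n (product of all n generators) of Cl(p,q) satisfies I^2 = (-1)^(q + n(n-1)/2).
p = 2, q = 0, n = p + q = 2
n(n-1)/2 = 2 * 1 / 2 = 1
Exponent = q + n(n-1)/2 = 0 + 1 = 1
I^2 = (-1)^1 = -1


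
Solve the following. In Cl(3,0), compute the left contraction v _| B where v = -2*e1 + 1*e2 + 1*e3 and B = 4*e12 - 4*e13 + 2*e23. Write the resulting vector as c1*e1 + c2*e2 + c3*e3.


Left contraction v _| B = <vB>_1 (grade-1 part of the geometric product vB).
Using e1_|e12 = e2, e2_|e12 = -e1, e1_|e13 = e3, e3_|e13 = -e1, e2_|e23 = e3, e3_|e23 = -e2:
e1 coeff: -v2*b12 - v3*b13 = -(1)*(4) - (1)*(-4) = 0
e2 coeff: v1*b12 - v3*b23 = (-2)*(4) - (1)*(2) = -10
e3 coeff: v1*b13 + v2*b23 = (-2)*(-4) + (1)*(2) = 10
v _| B = 0*e1 - 10*e2 + 10*e3


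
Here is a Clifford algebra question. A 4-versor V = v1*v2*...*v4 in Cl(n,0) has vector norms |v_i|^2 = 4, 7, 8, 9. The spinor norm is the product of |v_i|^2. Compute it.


Spinor norm N(V) = |v1|^2 * |v2|^2 * ... * |v4|^2
= 4 * 7 * 8 * 9
Running product: 4, 28, 224, 2016
N(V) = 2016


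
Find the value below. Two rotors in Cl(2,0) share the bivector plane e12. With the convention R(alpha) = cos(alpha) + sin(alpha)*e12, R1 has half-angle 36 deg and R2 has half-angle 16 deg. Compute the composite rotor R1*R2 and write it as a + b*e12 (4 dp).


Same-plane rotors commute and their half-angles add:
R1*R2 = cos(a1 + a2) + sin(a1 + a2)*e12.
a1 + a2 = 36 + 16 = 52 deg
cos(52 deg) = 0.6157
sin(52 deg) = 0.7880
R1*R2 = 0.6157 + 0.7880*e12


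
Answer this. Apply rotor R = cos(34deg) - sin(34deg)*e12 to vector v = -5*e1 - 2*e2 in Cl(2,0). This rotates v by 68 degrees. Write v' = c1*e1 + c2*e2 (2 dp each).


Rotor R = cos(34deg) - sin(34deg)*e12
Rotation angle theta = 2 * 34 = 68 degrees
v' = R*v*~R rotates v by theta.
cos(68deg) = 0.3746, sin(68deg) = 0.9272
v'_1 = -5*cos(68deg) - (-2)*sin(68deg)
= -5*0.3746 - (-2)*0.9272
= -0.02
v'_2 = -5*sin(68deg) + (-2)*cos(68deg)
= -5*0.9272 + (-2)*0.3746
= -5.39
v' = -0.02*e1 - 5.39*e2


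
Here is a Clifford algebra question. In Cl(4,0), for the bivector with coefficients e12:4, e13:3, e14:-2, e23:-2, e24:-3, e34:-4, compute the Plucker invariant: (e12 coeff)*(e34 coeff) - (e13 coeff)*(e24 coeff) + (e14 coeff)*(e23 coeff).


Plucker relation: af - be + cd
a*f = 4*(-4) = -16
b*e = 3*(-3) = -9
c*d = (-2)*(-2) = 4
af - be + cd = -16 - (-9) + 4
= -3


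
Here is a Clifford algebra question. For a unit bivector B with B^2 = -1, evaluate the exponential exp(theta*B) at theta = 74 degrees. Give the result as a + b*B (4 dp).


For a unit bivector B with B^2 = -1, the exponential series gives
e^(theta*B) = cos(theta) + sin(theta)*B (the GA analogue of Euler's formula).
theta = 74 degrees = 1.291544 rad
cos(74 deg) = 0.2756
sin(74 deg) = 0.9613
exp(theta*B) = 0.2756 + 0.9613*B


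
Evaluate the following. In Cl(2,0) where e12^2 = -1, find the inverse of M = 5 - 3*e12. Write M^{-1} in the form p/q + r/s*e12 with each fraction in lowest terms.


M = 5 - 3*e12, where e12^2 = -1.
Since M commutes with its reverse ~M = a - b*e12, M * ~M = a^2 - b^2*e12^2 = a^2 + b^2.
So M^{-1} = ~M / (a^2 + b^2) = (a - b*e12)/(a^2 + b^2).
a^2 + b^2 = 25 + 9 = 34
Scalar part = 5/34 = 5/34
Bivector coeff = 3/34 = 3/34
M^{-1} = 5/34 + 3/34*e12


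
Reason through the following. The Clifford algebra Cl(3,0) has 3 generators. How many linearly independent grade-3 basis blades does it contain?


Number of grade-k basis blades in Cl(p,q) with n = p + q is C(n, k).
n = 3 + 0 = 3
C(3, 3) = 3! / (3! * 0!)
= 6 / (6 * 1)
= 1


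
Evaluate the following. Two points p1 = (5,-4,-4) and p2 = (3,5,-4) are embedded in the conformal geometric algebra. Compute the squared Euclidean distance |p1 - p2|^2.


p1 - p2 = (2, -9, 0)
|p1 - p2|^2 = 2^2 + (-9)^2 + 0^2
= 4 + 81 + 0
= 85


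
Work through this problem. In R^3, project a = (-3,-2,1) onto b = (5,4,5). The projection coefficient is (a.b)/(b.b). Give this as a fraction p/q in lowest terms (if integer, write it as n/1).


Projection coefficient = (a . b) / (b . b)
a . b = (-3)*5 + (-2)*4 + 1*5
= -15 + (-8) + 5 = -18
b . b = 5^2 + 4^2 + 5^2
= 25 + 16 + 25 = 66
Coefficient = -18/66
In lowest terms: -3/11


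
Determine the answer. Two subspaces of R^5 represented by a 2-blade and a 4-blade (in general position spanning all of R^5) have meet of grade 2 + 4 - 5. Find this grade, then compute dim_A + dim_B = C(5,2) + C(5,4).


Meet grade = grade(A) + grade(B) - n
= 2 + 4 - 5 = 1
C(5,2) = 10
C(5,4) = 5
dim_A + dim_B = 10 + 5 = 15


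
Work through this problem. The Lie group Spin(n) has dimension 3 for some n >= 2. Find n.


dim Spin(n) = dim so(n) = n(n-1)/2.
Solve n(n-1)/2 = 3, i.e. n^2 - n - 6 = 0.
Discriminant = 1 + 8*3 = 25
n = (1 + sqrt(25))/2 = (1 + 5)/2 = 3


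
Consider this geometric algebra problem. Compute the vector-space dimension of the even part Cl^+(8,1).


Even subalgebra dimension = 2^(n-1)
n = 8 + 1 = 9
2^(9 - 1) = 2^8 = 256
Verification: sum of C(9,k) for even k = 1 + 36 + 126 + 84 + 9 = 256
Result = 256


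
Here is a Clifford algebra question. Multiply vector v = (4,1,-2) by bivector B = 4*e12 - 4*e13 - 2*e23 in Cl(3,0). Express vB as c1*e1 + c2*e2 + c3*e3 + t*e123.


vB has grade-1 (vector) and grade-3 (trivector) parts: vB = (v _| B) + (v ^ B).
Vector part <vB>_1:
  e1: -v2*b12 - v3*b13 = -(1)*(4) - (-2)*(-4) = -12
  e2: v1*b12 - v3*b23 = (4)*(4) - (-2)*(-2) = 12
  e3: v1*b13 + v2*b23 = (4)*(-4) + (1)*(-2) = -18
Trivector part <vB>_3:
  e123: v1*b23 - v2*b13 + v3*b12 = (4)*(-2) - (1)*(-4) + (-2)*(4) = -12
vB = -12*e1 + 12*e2 - 18*e3 - 12*e123


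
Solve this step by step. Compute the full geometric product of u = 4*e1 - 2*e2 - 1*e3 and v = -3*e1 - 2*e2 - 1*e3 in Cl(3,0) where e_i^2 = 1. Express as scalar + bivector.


In Cl(3,0): e_i^2 = 1, e_ie_j = -e_je_i for i != j.
Scalar part = u . v = 4*(-3) + (-2)*(-2) + (-1)*(-1)
= -12 + 4 + 1 = -7
e12 coeff = 4*(-2) - (-2)*(-3) = -8 - 6 = -14
e13 coeff = 4*(-1) - (-1)*(-3) = -4 - 3 = -7
e23 coeff = (-2)*(-1) - (-1)*(-2) = 2 - 2 = 0
uv = -7 - 14*e12 - 7*e13 + 0*e23


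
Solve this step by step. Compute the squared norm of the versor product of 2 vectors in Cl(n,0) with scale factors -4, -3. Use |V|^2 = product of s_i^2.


Each vector v_i has |v_i|^2 = s_i^2
Squared scales: (-4)^2 = 16, (-3)^2 = 9
|V|^2 = 16 * 9
= 144


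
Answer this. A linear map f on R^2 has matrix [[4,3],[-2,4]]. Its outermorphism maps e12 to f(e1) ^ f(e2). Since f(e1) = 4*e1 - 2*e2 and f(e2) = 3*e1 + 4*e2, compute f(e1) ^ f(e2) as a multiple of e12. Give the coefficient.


The outermorphism of a linear map f sends e1^e2 to f(e1)^f(e2).
f(e1) = 4*e1 - 2*e2
f(e2) = 3*e1 + 4*e2
f(e1) ^ f(e2) = (4*e1 - 2*e2) ^ (3*e1 + 4*e2)
= 4*4*e12 + (-2)*3*e21
= (16 - (-6))*e12
= 22*e12
Coefficient = 22


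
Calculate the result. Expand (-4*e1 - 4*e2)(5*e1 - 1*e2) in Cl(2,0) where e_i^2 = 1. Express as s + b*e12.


Expand: (-4*e1 - 4*e2)(5*e1 - 1*e2)
= (-4)*5*e1e1 + (-4)*(-1)*e1e2 + (-4)*5*e2e1 + (-4)*(-1)*e2e2
Using e1^2 = e2^2 = 1, e2e1 = -e1e2:
Scalar part s = (-4)*5 + (-4)*(-1) = -20 + 4 = -16
Bivector part b = (-4)*(-1) - (-4)*5 = 4 - (-20) = 24
uv = -16 + 24*e12


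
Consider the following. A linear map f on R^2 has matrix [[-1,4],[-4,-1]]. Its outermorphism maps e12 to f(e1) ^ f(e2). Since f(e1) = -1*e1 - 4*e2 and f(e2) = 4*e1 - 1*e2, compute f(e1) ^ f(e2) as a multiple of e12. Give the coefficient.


The outermorphism of a linear map f sends e1^e2 to f(e1)^f(e2).
f(e1) = -1*e1 - 4*e2
f(e2) = 4*e1 - 1*e2
f(e1) ^ f(e2) = (-1*e1 - 4*e2) ^ (4*e1 - 1*e2)
= (-1)*(-1)*e12 + (-4)*4*e21
= (1 - (-16))*e12
= 17*e12
Coefficient = 17


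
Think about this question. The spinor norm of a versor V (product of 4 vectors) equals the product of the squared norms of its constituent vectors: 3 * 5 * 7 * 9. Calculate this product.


Spinor norm N(V) = |v1|^2 * |v2|^2 * ... * |v4|^2
= 3 * 5 * 7 * 9
Running product: 3, 15, 105, 945
N(V) = 945


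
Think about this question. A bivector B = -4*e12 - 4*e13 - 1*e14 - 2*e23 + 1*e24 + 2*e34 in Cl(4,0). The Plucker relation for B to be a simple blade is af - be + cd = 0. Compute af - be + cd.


Plucker relation: af - be + cd
a*f = (-4)*2 = -8
b*e = (-4)*1 = -4
c*d = (-1)*(-2) = 2
af - be + cd = -8 - (-4) + 2
= -2


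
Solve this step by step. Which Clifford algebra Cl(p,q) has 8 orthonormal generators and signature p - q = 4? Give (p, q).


We need p + q = 8 and p - q = 4.
Adding: 2p = 8 + 4 = 12, so p = 6.
Then q = 8 - 6 = 2.
(p, q) = (6, 2)


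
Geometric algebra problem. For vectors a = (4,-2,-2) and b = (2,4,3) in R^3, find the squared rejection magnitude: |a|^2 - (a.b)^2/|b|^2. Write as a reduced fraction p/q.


|a|^2 = 4^2 + (-2)^2 + (-2)^2 = 24
|b|^2 = 2^2 + 4^2 + 3^2 = 29
a . b = 4*2 + (-2)*4 + (-2)*3 = -6
(a.b)^2 = (-6)^2 = 36
|rej|^2 = 24 - 36/29
= (696 - 36)/29
= 660/29
In lowest terms: 660/29


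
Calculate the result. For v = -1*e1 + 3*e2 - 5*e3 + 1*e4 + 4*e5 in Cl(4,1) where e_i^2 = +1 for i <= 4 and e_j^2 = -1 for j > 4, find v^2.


v^2 = sum of c_i^2 * e_i^2
Positive signature terms (e_i^2 = +1): (-1)^2 + 3^2 + (-5)^2 + 1^2 = 36
Negative signature terms (e_j^2 = -1): 4^2 = 16
v^2 = 36 - 16 = 20


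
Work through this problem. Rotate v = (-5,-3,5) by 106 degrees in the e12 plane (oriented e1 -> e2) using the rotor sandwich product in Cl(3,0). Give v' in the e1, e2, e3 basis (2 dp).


Rotor R = cos(53deg) - sin(53deg)*e12
Rotation angle theta = 2 * 53 = 106 degrees in the e12 plane (e1 -> e2).
The component perpendicular to the plane (e3) is invariant: v'_3 = v3 = 5.00
cos(106deg) = -0.2756, sin(106deg) = 0.9613
v'_1 = v1*cos(theta) - v2*sin(theta) = -5*(-0.2756) - (-3)*0.9613 = 4.26
v'_2 = v1*sin(theta) + v2*cos(theta) = -5*0.9613 + (-3)*(-0.2756) = -3.98
v' = 4.26*e1 - 3.98*e2 + 5.00*e3
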